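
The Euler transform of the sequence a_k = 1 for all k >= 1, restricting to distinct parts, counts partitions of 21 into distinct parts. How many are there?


Partitions of 21 into distinct parts can be computed via generating function.
Product (1+x)(1+x^2)(1+x^3)...
The coefficient of x^21 = 76

76


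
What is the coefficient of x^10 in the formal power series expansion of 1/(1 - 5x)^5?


The general identity 1/(1 - c x)^r = sum_{k>=0} c^k C(k + r - 1, r - 1) x^k follows by substituting y = c x into 1/(1 - y)^r = sum_{k>=0} C(k + r - 1, r - 1) y^k.
For c = 5, r = 5, k = 10:
5^10 * C(14, 4) = 9765625 * 1001 = 9775390625.

9775390625


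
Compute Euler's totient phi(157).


phi(n) counts integers in [1, n] coprime to n. Using the multiplicative formula phi(n) = n * prod_{p | n} (1 - 1/p):
157 = 157, so
phi(157) = 157 * (1 - 1/157) = 156.

156


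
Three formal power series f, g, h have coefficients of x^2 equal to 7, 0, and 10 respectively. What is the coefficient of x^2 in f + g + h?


Series addition is componentwise:
7 + 0 + 10
= 17

17


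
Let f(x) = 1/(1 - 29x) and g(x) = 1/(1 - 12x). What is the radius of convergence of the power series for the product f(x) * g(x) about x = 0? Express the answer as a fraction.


The radius of 1/(1 - 29x) is 1/29 (nearest singularity at x = 1/29), and the radius of 1/(1 - 12x) is 1/12.
The product f(x)*g(x) = 1/((1 - 29x)(1 - 12x)) has singularities at both 1/29 and 1/12, so its radius of convergence is the distance to the nearest one:
min(1/29, 1/12) = 1/29.

1/29


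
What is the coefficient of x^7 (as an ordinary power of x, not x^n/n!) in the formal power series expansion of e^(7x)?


The exponential series is e^y = sum_{k>=0} y^k / k!. Substituting y = 7x gives
e^(7x) = sum_{k>=0} 7^k x^k / k!.
So the coefficient of x^n is a^n/n! with a = 7, n = 7:
7^7 / 7! = 823543/5040 = 117649/720

117649/720


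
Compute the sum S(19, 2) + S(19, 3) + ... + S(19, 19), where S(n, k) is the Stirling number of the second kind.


By definition, S(n, k) counts partitions of an n-set into exactly k nonempty blocks.
Computing row n = 19 for k = 2..19:
S(19, k): 262143, 193448101, 11259666950, 147589284710, 693081601779, 1492924634839, 1709751003480, 1144614626805, 477297033785, 129413217791, 23466951300, 2892439160, 243577530, 13916778, 527136, 12597, 171, 1
Sum = 5832742205056.

5832742205056


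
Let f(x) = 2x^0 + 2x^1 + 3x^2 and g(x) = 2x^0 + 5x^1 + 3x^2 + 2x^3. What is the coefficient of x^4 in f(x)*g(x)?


Cauchy product at x^4:
2*2 + 3*3
= 13

13


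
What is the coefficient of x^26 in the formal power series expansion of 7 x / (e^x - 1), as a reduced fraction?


The exponential generating function for Bernoulli numbers is
x / (e^x - 1) = sum_{k>=0} B_k x^k / k!.
So the coefficient of x^26 in 7 x / (e^x - 1) is 7 B_26 / 26!.
Computing: B_26 = 8553103/6, 26! = 403291461126605635584000000, giving
7 * 8553103/6 / 403291461126605635584000000 = 657931/26590645788567404544000000.

657931/26590645788567404544000000


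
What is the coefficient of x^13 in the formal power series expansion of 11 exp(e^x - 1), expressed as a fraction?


exp(e^x - 1) is the exponential generating function for the Bell numbers Bell_k: exp(e^x - 1) = sum_{k>=0} Bell_k x^k / k!.
So the coefficient of x^13 in 11 exp(e^x - 1) is 11 Bell_13 / 13!.
Computing: Bell_13 = 27644437 and 13! = 6227020800, giving
11 * 27644437/6227020800 = 27644437/566092800.

27644437/566092800


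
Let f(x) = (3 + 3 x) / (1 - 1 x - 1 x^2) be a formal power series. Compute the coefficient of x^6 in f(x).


Write f(x) = sum_{k>=0} a_k x^k. Multiplying both sides by 1 - 1 x - 1 x^2 gives
(1 - 1 x - 1 x^2) sum_{k>=0} a_k x^k = 3 + 3 x.
Matching coefficients:
 x^0: a_0 = 3
 x^1: a_1 - 1 a_0 = 3  =>  a_1 = 1*3 + 3 = 6
 x^k (k >= 2): a_k = 1 a_{k-1} + 1 a_{k-2}.
Iterating: a_2 = 9, a_3 = 15, a_4 = 24, a_5 = 39, a_6 = 63.
So the coefficient of x^6 is 63.

63


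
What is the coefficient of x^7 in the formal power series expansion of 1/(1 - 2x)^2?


The general identity 1/(1 - c x)^r = sum_{k>=0} c^k C(k + r - 1, r - 1) x^k follows by substituting y = c x into 1/(1 - y)^r = sum_{k>=0} C(k + r - 1, r - 1) y^k.
For c = 2, r = 2, k = 7:
2^7 * C(8, 1) = 128 * 8 = 1024.

1024


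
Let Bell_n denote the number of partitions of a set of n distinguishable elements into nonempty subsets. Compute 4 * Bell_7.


Bell_7 can be computed from the Bell triangle or from Dobinski's identity Bell_n = (1/e) * sum_{k>=0} k^n / k!.
Computing Bell_7 = 877.
Then 4 * 877 = 3508.

3508


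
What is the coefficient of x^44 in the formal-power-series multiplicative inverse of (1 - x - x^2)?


Let the inverse be f(x) = sum_{k>=0} a_k x^k. From f(x) * (1 - x - x^2) = 1 and matching coefficients:
 x^0: a_0 = 1.
 x^1: a_1 - a_0 = 0, so a_1 = 1.
 x^k (k >= 2): a_k - a_{k-1} - a_{k-2} = 0, i.e. a_k = a_{k-1} + a_{k-2}.
This is the Fibonacci-type recurrence shifted so that a_0 = a_1 = 1.
Iterating: a_0=1, a_1=1, a_2=2, a_3=3, a_4=5, a_5=8, a_6=13, a_7=21, a_8=34, a_9=55, ...
a_44 = 1134903170.

1134903170


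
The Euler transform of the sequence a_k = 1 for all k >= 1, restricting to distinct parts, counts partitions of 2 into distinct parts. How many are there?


Partitions of 2 into distinct parts can be computed via generating function.
Product (1+x)(1+x^2)(1+x^3)...
The coefficient of x^2 = 1

1


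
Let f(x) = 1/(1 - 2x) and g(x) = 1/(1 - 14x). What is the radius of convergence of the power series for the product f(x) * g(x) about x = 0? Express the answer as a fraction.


The radius of 1/(1 - 2x) is 1/2 (nearest singularity at x = 1/2), and the radius of 1/(1 - 14x) is 1/14.
The product f(x)*g(x) = 1/((1 - 2x)(1 - 14x)) has singularities at both 1/2 and 1/14, so its radius of convergence is the distance to the nearest one:
min(1/2, 1/14) = 1/14.

1/14


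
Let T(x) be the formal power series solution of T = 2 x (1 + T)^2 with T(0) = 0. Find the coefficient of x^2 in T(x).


Apply the Lagrange inversion formula: if T = 2 x * phi(T) with phi(t) = (1 + t)^2, then [x^n] T = 2^n * (1/n) [t^(n-1)] phi(t)^n = 2^n * (1/n) [t^(n-1)] (1 + t)^(2n) = 2^n * (1/n) C(2n, n-1).
Using the identity C(2n, n-1) = C(2n, n) * n / (n+1), the unscaled factor equals C(2n, n) / (n+1) = C_n, the n-th Catalan number.
For n = 2: C_2 = C(4, 2) / 3 = 6/3 = 2.
With the 2^2 = 4 factor, the coefficient is 4 * 2 = 8.

8


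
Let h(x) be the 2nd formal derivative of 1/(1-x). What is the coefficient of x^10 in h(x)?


Differentiating 2 times: d^2/dx^2 [1/(1-x)] = 2!/(1-x)^3.
The expansion 1/(1-x)^3 = sum_{k>=0} C(k+2, 2) x^k, so the coefficient of x^n in 2!/(1-x)^3 is 2! * C(n+2, 2).
For n = 10: 2 * C(12, 2) = 2 * 66 = 132

132


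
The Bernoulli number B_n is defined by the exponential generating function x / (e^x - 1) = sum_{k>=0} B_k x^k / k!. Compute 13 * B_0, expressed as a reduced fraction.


Bernoulli numbers can also be computed recursively via B_0 = 1 and sum_{j=0}^{m} C(m+1, j) B_j = 0 for m >= 1. Odd-index Bernoulli numbers vanish for k >= 3.
Computing B_0 = 1, so 13 * B_0 = 13 * 1 = 13.

13


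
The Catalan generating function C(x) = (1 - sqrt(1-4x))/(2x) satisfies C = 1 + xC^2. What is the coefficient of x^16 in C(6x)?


Substituting x -> 6x scales the n-th coefficient by 6^n, so [x^16] C(6x) = 6^16 * C_16.
C_16 = C(2*16, 16)/(17) = 601080390/17 = 35357670.
So 6^16 * 35357670 = 2821109907456 * 35357670 = 99747873141559787520.

99747873141559787520


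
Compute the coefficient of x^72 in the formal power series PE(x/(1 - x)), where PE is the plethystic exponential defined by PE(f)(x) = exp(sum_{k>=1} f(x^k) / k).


For f(x) = x/(1 - x) we have
sum_{k>=1} f(x^k) / k = sum_{k>=1} (1/k) * x^k / (1 - x^k) = sum_{k, m >= 1} x^(k m) / k,
which after exponentiating simplifies to
PE(x/(1 - x)) = prod_{k>=1} 1 / (1 - x^k).
This is the generating function for the partition function p(n), so the coefficient of x^72 is p(72).
Computing p(72) by dynamic programming over parts 1, 2, ..., 72: p(72) = 5392783.

5392783


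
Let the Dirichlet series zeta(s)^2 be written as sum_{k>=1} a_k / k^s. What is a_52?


The Dirichlet convolution of the constant function 1 with itself gives (1 * 1)(k) = sum_{d | k} 1 = d(k), the number of positive divisors of k.
Since zeta(s) = sum_{k>=1} 1/k^s, we have zeta(s)^2 = sum_{k>=1} d(k)/k^s, so a_k = d(k).
For k = 52: the divisors are 1, 2, 4, 13, 26, 52.
Count = 6.

6


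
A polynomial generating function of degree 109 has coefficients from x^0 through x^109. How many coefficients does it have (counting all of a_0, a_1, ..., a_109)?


A polynomial of degree 109 takes the form a_0 + a_1 x + ... + a_109 x^109.
The number of coefficients is 109 + 1 = 110.

110


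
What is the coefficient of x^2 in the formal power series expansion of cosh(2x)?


The Maclaurin series is cosh(t) = sum_{m>=0} t^(2m) / (2m)!, so substituting t = 2x, only even powers of x are nonzero, with coefficient of x^(2m) equal to 2^(2m) / (2m)!.
For x^2 the coefficient is 2^2/2! = 4/2 = 2.

2


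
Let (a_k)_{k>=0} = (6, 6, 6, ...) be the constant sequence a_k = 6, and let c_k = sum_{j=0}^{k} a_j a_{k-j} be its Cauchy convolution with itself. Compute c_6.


Since a_j = 6 for all j >= 0, the convolution sum becomes
c_k = sum_{j=0}^{k} 6 * 6 = 36 * (k + 1).
Equivalently, the generating function of (a_k) is 6/(1 - x) and its square is 36/(1 - x)^2 = sum_{k>=0} 36(k + 1) x^k.
For k = 6: 36 * 7 = 252.

252


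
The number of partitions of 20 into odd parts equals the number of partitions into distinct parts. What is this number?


Computing partitions of 20 into odd parts (1, 3, 5, ...):
Using the generating function prod_{k>=0} 1/(1-x^(2k+1)),
the count is 64

64


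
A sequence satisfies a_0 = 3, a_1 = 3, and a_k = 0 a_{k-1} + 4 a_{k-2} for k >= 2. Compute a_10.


The characteristic equation is t^2 - 0 t - 4 = 0, with roots r_1 = 2 and r_2 = -2 (so c_1 = r_1 + r_2, c_2 = -r_1 r_2 as required).
One can use the closed form a_n = A r_1^n + B r_2^n, but direct iteration is more reliable:
a_0 = 3, a_1 = 3, a_2 = 12, a_3 = 12, a_4 = 48, a_5 = 48, a_6 = 192, a_7 = 192, a_8 = 768, a_9 = 768, a_10 = 3072.
So a_10 = 3072.

3072


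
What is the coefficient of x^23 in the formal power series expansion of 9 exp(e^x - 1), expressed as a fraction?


exp(e^x - 1) is the exponential generating function for the Bell numbers Bell_k: exp(e^x - 1) = sum_{k>=0} Bell_k x^k / k!.
So the coefficient of x^23 in 9 exp(e^x - 1) is 9 Bell_23 / 23!.
Computing: Bell_23 = 44152005855084346 and 23! = 25852016738884976640000, giving
9 * 44152005855084346/25852016738884976640000 = 22076002927542173/1436223152160276480000.

22076002927542173/1436223152160276480000


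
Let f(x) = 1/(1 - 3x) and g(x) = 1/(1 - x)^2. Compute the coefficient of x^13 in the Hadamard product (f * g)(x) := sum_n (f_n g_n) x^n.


f has coefficients f_k = 3^k. For g = 1/(1 - x)^2 the coefficient is g_k = C(k + 1, 1) = k + 1. The Hadamard coefficient is (f * g)_k = 3^k * (k + 1).
For k = 13: 3^13 * 14 = 1594323 * 14 = 22320522.

22320522


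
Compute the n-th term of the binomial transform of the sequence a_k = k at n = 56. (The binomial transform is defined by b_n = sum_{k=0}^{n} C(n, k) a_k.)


With a_k = k, b_n = sum_{k=0}^{n} C(n, k) k. Using k * C(n, k) = n * C(n-1, k-1) gives b_n = n * sum_{k>=1} C(n-1, k-1) = n * 2^(n-1).
For n = 56: 56 * 2^55 = 56 * 36028797018963968 = 2017612633061982208.

2017612633061982208


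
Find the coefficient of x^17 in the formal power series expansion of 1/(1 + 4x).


Write 1/(1 + c x) = 1/(1 - (-c) x) and apply the geometric-series identity
1/(1 - y) = sum_{k>=0} y^k to get 1/(1 + c x) = sum_{k>=0} (-c)^k x^k.
So the coefficient of x^k is (-c)^k = (-1)^k * c^k.
Here c = 4 and k = 17:
(-4)^17 = -1 * 17179869184 = -17179869184

-17179869184


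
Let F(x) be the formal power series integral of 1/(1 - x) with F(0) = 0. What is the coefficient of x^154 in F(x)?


1/(1 - x) = sum_{k>=0} x^k. Integrating termwise and using F(0) = 0 gives
F(x) = sum_{k>=0} x^(k+1) / (k+1) = sum_{m>=1} x^m / m = -ln(1 - x).
So the coefficient of x^154 is 1/154 = 1/154.

1/154


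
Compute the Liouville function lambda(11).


The Liouville function is lambda(k) = (-1)^Omega(k), where Omega(k) counts the prime factors of k with multiplicity.
Factoring: 11 = 11, so Omega(11) = 1.
lambda(11) = (-1)^1 = -1.

-1


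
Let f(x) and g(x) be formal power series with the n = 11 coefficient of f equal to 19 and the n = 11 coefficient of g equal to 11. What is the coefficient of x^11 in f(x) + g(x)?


Addition of formal power series is termwise.
The coefficient of x^11 in f + g = 19 + 11
= 30

30


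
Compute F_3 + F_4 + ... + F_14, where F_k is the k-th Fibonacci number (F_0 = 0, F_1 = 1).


Use the identity sum_{k=0}^{N} F_k = F_{N+2} - 1 (which follows from F_{k+2} - F_{k+1} = F_k). Then
sum_{k=3}^{14} F_k = (F_{16} - 1) - (F_{4} - 1) = F_{16} - F_{4}.
Computing: F_{16} = 987, F_{4} = 3, so
Sum = 987 - 3 = 984.

984


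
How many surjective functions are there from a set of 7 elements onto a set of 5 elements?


By inclusion-exclusion on which target elements are missed, the number of surjections from an n-set onto a k-set is
surj(n, k) = sum_{j=0}^{k} (-1)^j C(k, j) (k - j)^n.
Equivalently surj(n, k) = k! * S(n, k), where S(n, k) is the Stirling number of the second kind.
For n = 7, k = 5:
S(7, 5) = 140, so
surj = 5! * 140 = 120 * 140 = 16800.

16800


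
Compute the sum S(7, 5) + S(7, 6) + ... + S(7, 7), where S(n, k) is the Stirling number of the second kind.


By definition, S(n, k) counts partitions of an n-set into exactly k nonempty blocks.
Computing row n = 7 for k = 5..7:
S(7, k): 140, 21, 1
Sum = 162.

162


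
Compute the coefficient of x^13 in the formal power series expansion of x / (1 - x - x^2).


Let f(x) = sum_{k>=0} a_k x^k. Multiplying f(x) * (1 - x - x^2) = x and matching coefficients gives a_0 = 0, a_1 = 1, and a_k = a_{k-1} + a_{k-2} for k >= 2. These are the Fibonacci numbers F_k.
Iterating from F_0 = 0, F_1 = 1:
F_0=0, F_1=1, F_2=1, F_3=2, F_4=3, F_5=5, F_6=8, F_7=13, F_8=21, F_9=34, ...
F_13 = 233.

233


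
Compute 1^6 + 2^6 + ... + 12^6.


This power sum has a closed form given by Faulhaber's formula
sum_{k=1}^{m} k^p = (1 / (p + 1)) * sum_{j=0}^{p} C(p + 1, j) B_j m^(p + 1 - j),
but for small m direct computation is fastest:
1 + 64 + 729 + 4096 + 15625 + 46656 + 117649 + 262144 + 531441 + 1000000 + 1771561 + 2985984 = 6735950.

6735950


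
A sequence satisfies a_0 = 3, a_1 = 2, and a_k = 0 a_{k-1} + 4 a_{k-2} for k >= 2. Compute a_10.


The characteristic equation is t^2 - 0 t - 4 = 0, with roots r_1 = 2 and r_2 = -2 (so c_1 = r_1 + r_2, c_2 = -r_1 r_2 as required).
One can use the closed form a_n = A r_1^n + B r_2^n, but direct iteration is more reliable:
a_0 = 3, a_1 = 2, a_2 = 12, a_3 = 8, a_4 = 48, a_5 = 32, a_6 = 192, a_7 = 128, a_8 = 768, a_9 = 512, a_10 = 3072.
So a_10 = 3072.

3072


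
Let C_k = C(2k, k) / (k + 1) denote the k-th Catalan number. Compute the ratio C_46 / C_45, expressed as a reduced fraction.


Using C_k = (2k)! / (k! (k+1)!), the ratio C_{k+1}/C_k simplifies to
C_{k+1}/C_k = [(2k+2)! / ((k+1)! (k+2)!)] * [k! (k+1)! / (2k)!]
 = (2k+2)(2k+1) / ((k+1)(k+2)) = 2(2k+1) / (k+2).
For k = 45: 2(2*45 + 1) / (45 + 2) = 182/47 = 182/47.

182/47


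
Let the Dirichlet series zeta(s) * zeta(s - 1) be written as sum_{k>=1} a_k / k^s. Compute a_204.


Convolution gives a_k = sum_{d | k} d * 1 = sum_{d | k} d = sigma(k), the sum of positive divisors of k.
For k = 204, the divisors are 1, 2, 3, 4, 6, 12, 17, 34, 51, 68, 102, 204, so
sigma(204) = 1 + 2 + 3 + 4 + 6 + 12 + 17 + 34 + 51 + 68 + 102 + 204 = 504.

504


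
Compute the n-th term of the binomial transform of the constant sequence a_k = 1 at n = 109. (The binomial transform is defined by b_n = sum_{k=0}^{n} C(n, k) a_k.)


With a_k = 1 for all k, b_n = sum_{k=0}^{n} C(n, k) = 2^n by the binomial theorem.
For n = 109: 2^109 = 649037107316853453566312041152512.

649037107316853453566312041152512


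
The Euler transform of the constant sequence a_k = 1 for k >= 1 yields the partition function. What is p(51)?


The Euler transform converts the sequence a_k = 1 into the number of integer partitions.
Using the recurrence or dynamic programming:
p(51) = 239943

239943


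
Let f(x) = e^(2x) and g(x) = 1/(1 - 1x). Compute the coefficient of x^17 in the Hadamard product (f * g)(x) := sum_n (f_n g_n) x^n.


Expanding: f_k = 2^k/k! (from e^(2x)) and g_k = 1^k (from 1/(1 - 1x)). So the Hadamard coefficient (f * g)_k = 2^k 1^k / k! = (2)^k / k!.
For k = 17: 2^17/17! = 131072/355687428096000 = 4/10854718875.

4/10854718875


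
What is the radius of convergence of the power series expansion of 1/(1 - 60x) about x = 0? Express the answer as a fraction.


Expanding 1/(1 - 60x) = sum_{k>=0} 60^k x^k, the series converges when |60x| < 1, i.e., |x| < 1/60.
So the radius of convergence is 1/60 = 1/60.

1/60


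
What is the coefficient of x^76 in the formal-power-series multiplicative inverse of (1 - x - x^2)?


Let the inverse be f(x) = sum_{k>=0} a_k x^k. From f(x) * (1 - x - x^2) = 1 and matching coefficients:
 x^0: a_0 = 1.
 x^1: a_1 - a_0 = 0, so a_1 = 1.
 x^k (k >= 2): a_k - a_{k-1} - a_{k-2} = 0, i.e. a_k = a_{k-1} + a_{k-2}.
This is the Fibonacci-type recurrence shifted so that a_0 = a_1 = 1.
Iterating: a_0=1, a_1=1, a_2=2, a_3=3, a_4=5, a_5=8, a_6=13, a_7=21, a_8=34, a_9=55, ...
a_76 = 5527939700884757.

5527939700884757


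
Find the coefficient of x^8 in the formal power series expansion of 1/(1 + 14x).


Write 1/(1 + c x) = 1/(1 - (-c) x) and apply the geometric-series identity
1/(1 - y) = sum_{k>=0} y^k to get 1/(1 + c x) = sum_{k>=0} (-c)^k x^k.
So the coefficient of x^k is (-c)^k = (-1)^k * c^k.
Here c = 14 and k = 8:
(-14)^8 = 1 * 1475789056 = 1475789056

1475789056


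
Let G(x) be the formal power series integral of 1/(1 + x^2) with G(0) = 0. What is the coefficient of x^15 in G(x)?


1/(1 + x^2) = sum_{j>=0} (-1)^j x^(2j). Integrating termwise with G(0) = 0:
G(x) = sum_{j>=0} (-1)^j x^(2j+1) / (2j+1) = arctan(x).
Only odd powers are nonzero. For x^15 write 15 = 2*7 + 1, giving
(-1)^7 / 15 = -1/15 = -1/15.

-1/15


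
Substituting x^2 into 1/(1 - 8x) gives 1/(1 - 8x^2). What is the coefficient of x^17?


Since 1/(1 - 8x^2) only has even powers of x,
the coefficient of x^17 (odd) is 0.

0


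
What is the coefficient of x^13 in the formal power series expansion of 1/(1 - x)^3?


The expansion 1/(1 - x)^r = sum_{k>=0} C(k + r - 1, r - 1) x^k follows from the multiset / negative-binomial theorem (or from repeated differentiation of the geometric series).
For r = 3 and k = 13:
C(15, 2) = 1307674368000 / (2 * 6227020800) = 105.

105


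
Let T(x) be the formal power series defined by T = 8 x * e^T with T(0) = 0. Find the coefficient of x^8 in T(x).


Apply the Lagrange inversion formula: if T = 8 x * phi(T) with phi(t) = e^t, then
[x^n] T = 8^n * (1/n) [t^(n-1)] phi(t)^n = 8^n * (1/n) [t^(n-1)] e^(n t) = 8^n * (1/n) * n^(n-1) / (n-1)! = 8^n * n^(n-1) / n!.
When c = 1 this is the Cayley count of rooted labeled trees on n vertices, divided by n!.
For n = 8: 8^8 * 8^7 / 8! = 16777216 * 2097152/40320 = 274877906944/315.

274877906944/315


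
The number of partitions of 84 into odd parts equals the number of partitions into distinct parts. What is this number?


Computing partitions of 84 into odd parts (1, 3, 5, ...):
Using the generating function prod_{k>=0} 1/(1-x^(2k+1)),
the count is 111322

111322


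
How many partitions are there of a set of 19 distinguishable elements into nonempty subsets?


Bell_19 can be computed from the Bell triangle or from Dobinski's identity Bell_n = (1/e) * sum_{k>=0} k^n / k!.
Computing Bell_19 = 5832742205057.

5832742205057


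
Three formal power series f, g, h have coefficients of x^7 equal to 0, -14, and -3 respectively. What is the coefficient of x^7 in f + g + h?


Series addition is componentwise:
0 + -14 + -3
= -17

-17


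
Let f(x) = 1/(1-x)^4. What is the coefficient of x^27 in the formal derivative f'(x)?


Differentiate: d/dx [ 1/(1-x)^r ] = r / (1-x)^(r+1).
Here r = 4, so f'(x) = 4 / (1-x)^5.
The expansion of 1/(1-x)^(r+1) has coefficient of x^n equal to C(n+r, r).
So the coefficient of x^27 in f'(x) is
4 * C(31, 4) = 4 * 31465 = 125860

125860


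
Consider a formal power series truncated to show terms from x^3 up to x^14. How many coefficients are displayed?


From x^3 to x^14 inclusive, the count is 14 - 3 + 1 = 12.

12


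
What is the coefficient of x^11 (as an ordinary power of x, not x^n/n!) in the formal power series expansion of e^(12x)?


The exponential series is e^y = sum_{k>=0} y^k / k!. Substituting y = 12x gives
e^(12x) = sum_{k>=0} 12^k x^k / k!.
So the coefficient of x^n is a^n/n! with a = 12, n = 11:
12^11 / 11! = 743008370688/39916800 = 35831808/1925

35831808/1925


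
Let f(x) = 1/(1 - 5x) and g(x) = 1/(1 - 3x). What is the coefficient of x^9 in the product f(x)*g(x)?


The coefficient of x^n in f*g is the Cauchy product: sum_{k=0}^{n} a^k * b^(n-k).
With a=5, b=3, n=9:
sum_{k=0}^{9} 5^k * 3^(9-k)
= 4853288

4853288


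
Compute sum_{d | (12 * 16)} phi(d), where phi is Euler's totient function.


First, 12 * 16 = 192. One classical identity is sum_{d | n} phi(d) = n (each k in [1, n] has a unique gcd with n, and among the k's with gcd(k, n) = n/d there are phi(d) of them). So the sum equals 192. We also verify directly:
Divisors of 192: 1, 2, 3, 4, 6, 8, 12, 16, 24, 32, 48, 64, 96, 192.
phi values: 1, 1, 2, 2, 2, 4, 4, 8, 8, 16, 16, 32, 32, 64.
Sum = 192.

192


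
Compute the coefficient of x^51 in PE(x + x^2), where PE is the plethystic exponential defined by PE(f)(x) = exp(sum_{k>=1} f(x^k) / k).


With f(x) = x + x^2, the exponent is sum_{k>=1} (x^k + x^(2k)) / k = -ln(1 - x) - ln(1 - x^2). Exponentiating:
PE(x + x^2) = 1 / ((1 - x)(1 - x^2)).
This is the generating function for partitions of n into parts of size 1 or 2. The number of 2's can be any j in 0..25, and the rest are 1's, so
[x^51] = floor(51/2) + 1 = 26.

26


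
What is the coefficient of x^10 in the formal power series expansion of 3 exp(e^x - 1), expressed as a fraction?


exp(e^x - 1) is the exponential generating function for the Bell numbers Bell_k: exp(e^x - 1) = sum_{k>=0} Bell_k x^k / k!.
So the coefficient of x^10 in 3 exp(e^x - 1) is 3 Bell_10 / 10!.
Computing: Bell_10 = 115975 and 10! = 3628800, giving
3 * 115975/3628800 = 4639/48384.

4639/48384


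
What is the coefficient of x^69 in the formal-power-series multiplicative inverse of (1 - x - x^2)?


Let the inverse be f(x) = sum_{k>=0} a_k x^k. From f(x) * (1 - x - x^2) = 1 and matching coefficients:
 x^0: a_0 = 1.
 x^1: a_1 - a_0 = 0, so a_1 = 1.
 x^k (k >= 2): a_k - a_{k-1} - a_{k-2} = 0, i.e. a_k = a_{k-1} + a_{k-2}.
This is the Fibonacci-type recurrence shifted so that a_0 = a_1 = 1.
Iterating: a_0=1, a_1=1, a_2=2, a_3=3, a_4=5, a_5=8, a_6=13, a_7=21, a_8=34, a_9=55, ...
a_69 = 190392490709135.

190392490709135


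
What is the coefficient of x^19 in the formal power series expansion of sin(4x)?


The Maclaurin series is sin(t) = sum_{k>=0} (-1)^k t^(2k+1) / (2k+1)!, so substituting t = 4x, only odd powers of x are nonzero, with coefficient of x^(2k+1) equal to (-1)^k 4^(2k+1) / (2k+1)!.
Write 19 = 2*9 + 1, giving the coefficient (-1)^9 * 4^19 / 19! = -274877906944/121645100408832000 = -4194304/1856156927625.

-4194304/1856156927625


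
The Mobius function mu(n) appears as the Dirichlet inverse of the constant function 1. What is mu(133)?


133 = 7 * 19 (all distinct primes).
mu(133) = (-1)^2 = 1

1


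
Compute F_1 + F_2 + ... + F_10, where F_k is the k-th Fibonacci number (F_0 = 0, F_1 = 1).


Use the identity sum_{k=0}^{N} F_k = F_{N+2} - 1 (which follows from F_{k+2} - F_{k+1} = F_k). Then
sum_{k=1}^{10} F_k = (F_{12} - 1) - (F_{2} - 1) = F_{12} - F_{2}.
Computing: F_{12} = 144, F_{2} = 1, so
Sum = 144 - 1 = 143.

143


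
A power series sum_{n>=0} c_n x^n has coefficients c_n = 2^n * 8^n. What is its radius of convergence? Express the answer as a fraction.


By the root test (Cauchy-Hadamard), the radius is R = 1 / limsup_n |c_n|^(1/n).
Here |c_n|^(1/n) = (2^n * 8^n)^(1/n) = 2 * 8 = 16 for all n.
So R = 1/16 = 1/16.

1/16


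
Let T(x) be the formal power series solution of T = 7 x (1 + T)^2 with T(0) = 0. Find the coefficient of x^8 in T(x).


Apply the Lagrange inversion formula: if T = 7 x * phi(T) with phi(t) = (1 + t)^2, then [x^n] T = 7^n * (1/n) [t^(n-1)] phi(t)^n = 7^n * (1/n) [t^(n-1)] (1 + t)^(2n) = 7^n * (1/n) C(2n, n-1).
Using the identity C(2n, n-1) = C(2n, n) * n / (n+1), the unscaled factor equals C(2n, n) / (n+1) = C_n, the n-th Catalan number.
For n = 8: C_8 = C(16, 8) / 9 = 12870/9 = 1430.
With the 7^8 = 5764801 factor, the coefficient is 5764801 * 1430 = 8243665430.

8243665430


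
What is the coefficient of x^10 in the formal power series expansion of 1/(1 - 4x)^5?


The general identity 1/(1 - c x)^r = sum_{k>=0} c^k C(k + r - 1, r - 1) x^k follows by substituting y = c x into 1/(1 - y)^r = sum_{k>=0} C(k + r - 1, r - 1) y^k.
For c = 4, r = 5, k = 10:
4^10 * C(14, 4) = 1048576 * 1001 = 1049624576.

1049624576


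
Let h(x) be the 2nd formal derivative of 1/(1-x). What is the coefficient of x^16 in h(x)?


Differentiating 2 times: d^2/dx^2 [1/(1-x)] = 2!/(1-x)^3.
The expansion 1/(1-x)^3 = sum_{k>=0} C(k+2, 2) x^k, so the coefficient of x^n in 2!/(1-x)^3 is 2! * C(n+2, 2).
For n = 16: 2 * C(18, 2) = 2 * 153 = 306

306


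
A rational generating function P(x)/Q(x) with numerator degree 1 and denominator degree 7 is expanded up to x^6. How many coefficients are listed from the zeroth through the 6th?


Expanding up to x^6 gives the coefficients for x^0, x^1, ..., x^6.
That is 6 + 1 = 7 coefficients in total.

7


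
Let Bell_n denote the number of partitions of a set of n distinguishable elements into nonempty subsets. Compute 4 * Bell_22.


Bell_22 can be computed from the Bell triangle or from Dobinski's identity Bell_n = (1/e) * sum_{k>=0} k^n / k!.
Computing Bell_22 = 4506715738447323.
Then 4 * 4506715738447323 = 18026862953789292.

18026862953789292


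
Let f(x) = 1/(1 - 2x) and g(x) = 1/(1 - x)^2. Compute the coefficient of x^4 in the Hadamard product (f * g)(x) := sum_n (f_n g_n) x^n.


f has coefficients f_k = 2^k. For g = 1/(1 - x)^2 the coefficient is g_k = C(k + 1, 1) = k + 1. The Hadamard coefficient is (f * g)_k = 2^k * (k + 1).
For k = 4: 2^4 * 5 = 16 * 5 = 80.

80


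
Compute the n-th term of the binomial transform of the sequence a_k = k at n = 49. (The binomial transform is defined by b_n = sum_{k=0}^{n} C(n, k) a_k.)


With a_k = k, b_n = sum_{k=0}^{n} C(n, k) k. Using k * C(n, k) = n * C(n-1, k-1) gives b_n = n * sum_{k>=1} C(n-1, k-1) = n * 2^(n-1).
For n = 49: 49 * 2^48 = 49 * 281474976710656 = 13792273858822144.

13792273858822144


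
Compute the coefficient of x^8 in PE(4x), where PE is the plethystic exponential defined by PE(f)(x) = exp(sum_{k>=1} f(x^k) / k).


With f(x) = 4x, the exponent is sum_{k>=1} 4 x^k / k = 4 * (-ln(1 - x)). Exponentiating:
PE(4x) = exp(-4 ln(1 - x)) = 1/(1 - x)^4.
By the negative binomial expansion, [x^n] 1/(1 - x)^4 = C(n + 3, 3).
For n = 8: C(11, 3) = 165.

165


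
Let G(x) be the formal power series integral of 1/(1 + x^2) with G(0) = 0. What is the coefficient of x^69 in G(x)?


1/(1 + x^2) = sum_{j>=0} (-1)^j x^(2j). Integrating termwise with G(0) = 0:
G(x) = sum_{j>=0} (-1)^j x^(2j+1) / (2j+1) = arctan(x).
Only odd powers are nonzero. For x^69 write 69 = 2*34 + 1, giving
(-1)^34 / 69 = 1/69 = 1/69.

1/69


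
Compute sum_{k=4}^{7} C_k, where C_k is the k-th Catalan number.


C_4 through C_7: 14, 42, 132, 429
Sum = 14 + 42 + 132 + 429
= 617

617


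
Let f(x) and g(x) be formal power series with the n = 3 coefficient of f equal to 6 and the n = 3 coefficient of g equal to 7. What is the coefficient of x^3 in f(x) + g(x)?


Addition of formal power series is termwise.
The coefficient of x^3 in f + g = 6 + 7
= 13

13


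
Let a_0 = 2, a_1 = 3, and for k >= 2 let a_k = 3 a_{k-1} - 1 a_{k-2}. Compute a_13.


Iterating the recurrence forward:
a_0 = 2
a_1 = 3
a_2 = 3*3 - 1*2 = 7
a_3 = 3*7 - 1*3 = 18
a_4 = 3*18 - 1*7 = 47
a_5 = 3*47 - 1*18 = 123
a_6 = 3*123 - 1*47 = 322
a_7 = 3*322 - 1*123 = 843
a_8 = 3*843 - 1*322 = 2207
a_9 = 3*2207 - 1*843 = 5778
a_10 = 3*5778 - 1*2207 = 15127
a_11 = 3*15127 - 1*5778 = 39603
a_12 = 3*39603 - 1*15127 = 103682
a_13 = 3*103682 - 1*39603 = 271443
So a_13 = 271443.

271443


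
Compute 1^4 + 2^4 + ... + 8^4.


This power sum has a closed form given by Faulhaber's formula
sum_{k=1}^{m} k^p = (1 / (p + 1)) * sum_{j=0}^{p} C(p + 1, j) B_j m^(p + 1 - j),
but for small m direct computation is fastest:
1 + 16 + 81 + 256 + 625 + 1296 + 2401 + 4096 = 8772.

8772


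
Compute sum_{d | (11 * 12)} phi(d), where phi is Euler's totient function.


First, 11 * 12 = 132. One classical identity is sum_{d | n} phi(d) = n (each k in [1, n] has a unique gcd with n, and among the k's with gcd(k, n) = n/d there are phi(d) of them). So the sum equals 132. We also verify directly:
Divisors of 132: 1, 2, 3, 4, 6, 11, 12, 22, 33, 44, 66, 132.
phi values: 1, 1, 2, 2, 2, 10, 4, 10, 20, 20, 20, 40.
Sum = 132.

132


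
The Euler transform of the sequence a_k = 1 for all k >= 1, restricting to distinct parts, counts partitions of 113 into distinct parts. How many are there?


Partitions of 113 into distinct parts can be computed via generating function.
Product (1+x)(1+x^2)(1+x^3)...
The coefficient of x^113 = 1274118

1274118


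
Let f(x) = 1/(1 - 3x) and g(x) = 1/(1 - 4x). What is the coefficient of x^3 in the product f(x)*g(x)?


The coefficient of x^n in f*g is the Cauchy product: sum_{k=0}^{n} a^k * b^(n-k).
With a=3, b=4, n=3:
sum_{k=0}^{3} 3^k * 4^(3-k)
= 175

175


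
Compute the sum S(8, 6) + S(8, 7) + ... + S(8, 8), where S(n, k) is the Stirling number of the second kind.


By definition, S(n, k) counts partitions of an n-set into exactly k nonempty blocks.
Computing row n = 8 for k = 6..8:
S(8, k): 266, 28, 1
Sum = 295.

295


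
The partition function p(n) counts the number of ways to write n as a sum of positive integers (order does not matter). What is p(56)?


Using the generating function prod_{k>=1} 1/(1-x^k), we compute p(56).
By dynamic programming over parts 1 through 56:
p(56) = 526823

526823


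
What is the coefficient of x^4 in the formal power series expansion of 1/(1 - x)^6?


The negative binomial / multiset identity is
1/(1 - x)^r = sum_{k>=0} C(k + r - 1, r - 1) x^k.
Here r = 6 and k = 4, so the coefficient is
C(4 + 5, 5) = C(9, 5)
= 126

126


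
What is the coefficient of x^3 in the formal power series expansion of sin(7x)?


The Maclaurin series is sin(t) = sum_{k>=0} (-1)^k t^(2k+1) / (2k+1)!, so substituting t = 7x, only odd powers of x are nonzero, with coefficient of x^(2k+1) equal to (-1)^k 7^(2k+1) / (2k+1)!.
Write 3 = 2*1 + 1, giving the coefficient (-1)^1 * 7^3 / 3! = -343/6 = -343/6.

-343/6


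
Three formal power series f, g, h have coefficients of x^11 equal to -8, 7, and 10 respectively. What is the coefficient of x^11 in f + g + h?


Series addition is componentwise:
-8 + 7 + 10
= 9

9


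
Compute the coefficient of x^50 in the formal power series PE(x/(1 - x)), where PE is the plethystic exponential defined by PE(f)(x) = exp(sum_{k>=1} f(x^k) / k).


For f(x) = x/(1 - x) we have
sum_{k>=1} f(x^k) / k = sum_{k>=1} (1/k) * x^k / (1 - x^k) = sum_{k, m >= 1} x^(k m) / k,
which after exponentiating simplifies to
PE(x/(1 - x)) = prod_{k>=1} 1 / (1 - x^k).
This is the generating function for the partition function p(n), so the coefficient of x^50 is p(50).
Computing p(50) by dynamic programming over parts 1, 2, ..., 50: p(50) = 204226.

204226


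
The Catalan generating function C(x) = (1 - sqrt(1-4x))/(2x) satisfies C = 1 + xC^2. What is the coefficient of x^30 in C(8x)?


Substituting x -> 8x scales the n-th coefficient by 8^n, so [x^30] C(8x) = 8^30 * C_30.
C_30 = C(2*30, 30)/(31) = 118264581564861424/31 = 3814986502092304.
So 8^30 * 3814986502092304 = 1237940039285380274899124224 * 3814986502092304 = 4722724540273342292063406067075513210372096.

4722724540273342292063406067075513210372096


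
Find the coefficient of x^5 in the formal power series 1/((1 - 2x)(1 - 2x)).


By partial fractions or Cauchy convolution:
The coefficient equals sum_{k=0}^{5} 2^k * 2^(5-k).
= 192

192


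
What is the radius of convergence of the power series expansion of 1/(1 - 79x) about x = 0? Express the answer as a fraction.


Expanding 1/(1 - 79x) = sum_{k>=0} 79^k x^k, the series converges when |79x| < 1, i.e., |x| < 1/79.
So the radius of convergence is 1/79 = 1/79.

1/79


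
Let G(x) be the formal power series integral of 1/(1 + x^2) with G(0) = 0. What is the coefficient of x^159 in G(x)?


1/(1 + x^2) = sum_{j>=0} (-1)^j x^(2j). Integrating termwise with G(0) = 0:
G(x) = sum_{j>=0} (-1)^j x^(2j+1) / (2j+1) = arctan(x).
Only odd powers are nonzero. For x^159 write 159 = 2*79 + 1, giving
(-1)^79 / 159 = -1/159 = -1/159.

-1/159


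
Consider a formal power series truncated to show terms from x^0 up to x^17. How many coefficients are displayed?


From x^0 to x^17 inclusive, the count is 17 - 0 + 1 = 18.

18


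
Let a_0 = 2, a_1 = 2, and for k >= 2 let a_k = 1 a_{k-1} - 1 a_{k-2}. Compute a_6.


Iterating the recurrence forward:
a_0 = 2
a_1 = 2
a_2 = 1*2 - 1*2 = 0
a_3 = 1*0 - 1*2 = -2
a_4 = 1*-2 - 1*0 = -2
a_5 = 1*-2 - 1*-2 = 0
a_6 = 1*0 - 1*-2 = 2
So a_6 = 2.

2


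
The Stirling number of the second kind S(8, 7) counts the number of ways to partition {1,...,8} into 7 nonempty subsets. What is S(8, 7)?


Using the explicit formula S(n,k) = (1/k!) sum_{j=0}^{k} (-1)^(k-j) C(k,j) j^n:
S(8, 7) = 28
Equivalently, S(n,k) is n! times the coefficient of x^n in the EGF (e^x - 1)^k / k!.

28


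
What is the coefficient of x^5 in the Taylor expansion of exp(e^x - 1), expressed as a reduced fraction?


exp(e^x - 1) = sum_{k>=0} Bell_k x^k / k!, where Bell_k is the k-th Bell number.
So the coefficient of x^5 is Bell_5 / 5!.
Computing: Bell_5 = 52 and 5! = 120, giving
52/120 = 13/30.

13/30


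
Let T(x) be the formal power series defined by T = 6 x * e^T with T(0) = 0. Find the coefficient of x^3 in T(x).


Apply the Lagrange inversion formula: if T = 6 x * phi(T) with phi(t) = e^t, then
[x^n] T = 6^n * (1/n) [t^(n-1)] phi(t)^n = 6^n * (1/n) [t^(n-1)] e^(n t) = 6^n * (1/n) * n^(n-1) / (n-1)! = 6^n * n^(n-1) / n!.
When c = 1 this is the Cayley count of rooted labeled trees on n vertices, divided by n!.
For n = 3: 6^3 * 3^2 / 3! = 216 * 9/6 = 324.

324


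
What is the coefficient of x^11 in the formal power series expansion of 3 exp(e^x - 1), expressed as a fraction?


exp(e^x - 1) is the exponential generating function for the Bell numbers Bell_k: exp(e^x - 1) = sum_{k>=0} Bell_k x^k / k!.
So the coefficient of x^11 in 3 exp(e^x - 1) is 3 Bell_11 / 11!.
Computing: Bell_11 = 678570 and 11! = 39916800, giving
3 * 678570/39916800 = 22619/443520.

22619/443520


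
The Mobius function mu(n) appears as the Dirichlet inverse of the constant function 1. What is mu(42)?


42 = 2 * 3 * 7 (all distinct primes).
mu(42) = (-1)^3 = -1

-1


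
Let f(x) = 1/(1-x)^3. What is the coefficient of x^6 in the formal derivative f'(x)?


Differentiate: d/dx [ 1/(1-x)^r ] = r / (1-x)^(r+1).
Here r = 3, so f'(x) = 3 / (1-x)^4.
The expansion of 1/(1-x)^(r+1) has coefficient of x^n equal to C(n+r, r).
So the coefficient of x^6 in f'(x) is
3 * C(9, 3) = 3 * 84 = 252

252


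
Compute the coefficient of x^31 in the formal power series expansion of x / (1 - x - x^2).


Let f(x) = sum_{k>=0} a_k x^k. Multiplying f(x) * (1 - x - x^2) = x and matching coefficients gives a_0 = 0, a_1 = 1, and a_k = a_{k-1} + a_{k-2} for k >= 2. These are the Fibonacci numbers F_k.
Iterating from F_0 = 0, F_1 = 1:
F_0=0, F_1=1, F_2=1, F_3=2, F_4=3, F_5=5, F_6=8, F_7=13, F_8=21, F_9=34, ...
F_31 = 1346269.

1346269


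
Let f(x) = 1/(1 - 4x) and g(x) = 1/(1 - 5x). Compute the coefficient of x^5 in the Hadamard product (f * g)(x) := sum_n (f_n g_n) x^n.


f has coefficients f_k = 4^k and g has coefficients g_k = 5^k, so the Hadamard product has coefficient (f*g)_k = 4^k * 5^k = 20^k.
For k = 5: 20^5 = 3200000.

3200000


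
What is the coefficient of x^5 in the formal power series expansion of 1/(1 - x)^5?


The expansion 1/(1 - x)^r = sum_{k>=0} C(k + r - 1, r - 1) x^k follows from the multiset / negative-binomial theorem (or from repeated differentiation of the geometric series).
For r = 5 and k = 5:
C(9, 4) = 362880 / (24 * 120) = 126.

126


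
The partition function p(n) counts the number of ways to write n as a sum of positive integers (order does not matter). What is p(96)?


Using the generating function prod_{k>=1} 1/(1-x^k), we compute p(96).
By dynamic programming over parts 1 through 96:
p(96) = 118114304

118114304


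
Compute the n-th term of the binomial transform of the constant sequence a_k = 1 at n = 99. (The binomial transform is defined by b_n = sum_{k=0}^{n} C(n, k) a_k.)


With a_k = 1 for all k, b_n = sum_{k=0}^{n} C(n, k) = 2^n by the binomial theorem.
For n = 99: 2^99 = 633825300114114700748351602688.

633825300114114700748351602688


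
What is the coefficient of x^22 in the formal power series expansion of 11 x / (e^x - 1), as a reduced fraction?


The exponential generating function for Bernoulli numbers is
x / (e^x - 1) = sum_{k>=0} B_k x^k / k!.
So the coefficient of x^22 in 11 x / (e^x - 1) is 11 B_22 / 22!.
Computing: B_22 = 854513/138, 22! = 1124000727777607680000, giving
11 * 854513/138 / 1124000727777607680000 = 77683/1281918185399255040000.

77683/1281918185399255040000


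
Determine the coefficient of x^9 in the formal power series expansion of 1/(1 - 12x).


The geometric series identity gives 1/(1 - c x) = sum_{k>=0} c^k x^k, so the coefficient of x^k is c^k.
Here c = 12 and k = 9.
Computing: 12^9 = 5159780352

5159780352


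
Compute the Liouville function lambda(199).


The Liouville function is lambda(k) = (-1)^Omega(k), where Omega(k) counts the prime factors of k with multiplicity.
Factoring: 199 = 199, so Omega(199) = 1.
lambda(199) = (-1)^1 = -1.

-1


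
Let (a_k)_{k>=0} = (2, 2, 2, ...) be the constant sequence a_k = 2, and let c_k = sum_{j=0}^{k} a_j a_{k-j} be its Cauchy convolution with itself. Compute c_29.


Since a_j = 2 for all j >= 0, the convolution sum becomes
c_k = sum_{j=0}^{k} 2 * 2 = 4 * (k + 1).
Equivalently, the generating function of (a_k) is 2/(1 - x) and its square is 4/(1 - x)^2 = sum_{k>=0} 4(k + 1) x^k.
For k = 29: 4 * 30 = 120.

120


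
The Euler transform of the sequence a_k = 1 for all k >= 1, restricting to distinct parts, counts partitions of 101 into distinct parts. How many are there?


Partitions of 101 into distinct parts can be computed via generating function.
Product (1+x)(1+x^2)(1+x^3)...
The coefficient of x^101 = 483330

483330


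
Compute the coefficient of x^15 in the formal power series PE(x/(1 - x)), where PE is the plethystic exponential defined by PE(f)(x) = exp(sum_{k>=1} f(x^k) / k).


For f(x) = x/(1 - x) we have
sum_{k>=1} f(x^k) / k = sum_{k>=1} (1/k) * x^k / (1 - x^k) = sum_{k, m >= 1} x^(k m) / k,
which after exponentiating simplifies to
PE(x/(1 - x)) = prod_{k>=1} 1 / (1 - x^k).
This is the generating function for the partition function p(n), so the coefficient of x^15 is p(15).
Computing p(15) by dynamic programming over parts 1, 2, ..., 15: p(15) = 176.

176


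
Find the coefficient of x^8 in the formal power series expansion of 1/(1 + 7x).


Write 1/(1 + c x) = 1/(1 - (-c) x) and apply the geometric-series identity
1/(1 - y) = sum_{k>=0} y^k to get 1/(1 + c x) = sum_{k>=0} (-c)^k x^k.
So the coefficient of x^k is (-c)^k = (-1)^k * c^k.
Here c = 7 and k = 8:
(-7)^8 = 1 * 5764801 = 5764801

5764801
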